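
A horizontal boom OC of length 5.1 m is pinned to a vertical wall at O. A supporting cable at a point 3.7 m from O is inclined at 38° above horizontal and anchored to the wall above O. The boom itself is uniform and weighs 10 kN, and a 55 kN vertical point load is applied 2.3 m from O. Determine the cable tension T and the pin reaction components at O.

ΣM about O: T·sin38°·3.7 − 10·2.55 − 55·2.3 = 0 → T = 152/(3.7·0.615661) = 66.7268 ≈ 66.73 kN.
ΣF_x = 0: O_x − T·cos38° = 0 → O_x = 66.7268 × 0.788011 = 52.58 kN.
ΣF_y = 0: O_y + T·sin38° − 10 − 55 = 0 → O_y = 65 − 66.7268 × 0.615661 = 23.92 kN.

T = 66.73 kN, O_x = 52.58 kN, O_y = 23.92 kN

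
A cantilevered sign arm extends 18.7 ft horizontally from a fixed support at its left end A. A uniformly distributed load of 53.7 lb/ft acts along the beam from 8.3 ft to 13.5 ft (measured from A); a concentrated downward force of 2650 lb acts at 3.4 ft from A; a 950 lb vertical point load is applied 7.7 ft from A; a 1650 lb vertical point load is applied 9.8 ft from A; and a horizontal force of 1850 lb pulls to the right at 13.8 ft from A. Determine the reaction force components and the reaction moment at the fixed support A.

A_x = -1850 lb, A_y = 5529 lb, M_A = 35540 lb·ft

Resultant of the distributed load: 53.7 × 5.2 = 279.24 lb at 10.9 ft from A.
ΣF_x = 0: A_x + 1850 = 0 → A_x = -1850 lb.
ΣF_y = 0: A_y − 53.7·5.2 − 2650 − 950 − 1650 = 0 → A_y = 5529 lb.
ΣM about A: M_A − (53.7·5.2)·10.9 − 2650·3.4 − 950·7.7 − 1650·9.8 = 0 → M_A = 35540 lb·ft.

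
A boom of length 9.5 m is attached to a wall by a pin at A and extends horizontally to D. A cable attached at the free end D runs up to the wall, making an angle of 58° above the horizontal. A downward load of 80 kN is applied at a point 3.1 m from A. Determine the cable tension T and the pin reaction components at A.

ΣM about A: T·sin58°·9.5 − 80·3.1 = 0 → T = 248/(9.5·0.848048) = 30.7828 ≈ 30.78 kN.
ΣF_x = 0: A_x − T·cos58° = 0 → A_x = 30.7828 × 0.529919 = 16.31 kN.
ΣF_y = 0: A_y + T·sin58° − 80 = 0 → A_y = 80 − 30.7828 × 0.848048 = 53.89 kN.

T = 30.78 kN, A_x = 16.31 kN, A_y = 53.89 kN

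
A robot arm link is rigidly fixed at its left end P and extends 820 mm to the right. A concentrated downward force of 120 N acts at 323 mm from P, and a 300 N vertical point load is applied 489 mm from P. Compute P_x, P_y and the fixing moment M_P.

P_x = 0, P_y = 420.0 N, M_P = 185500 N·mm

ΣF_x = 0: P_x = 0.
ΣF_y = 0: P_y − 120 − 300 = 0 → P_y = 420.0 N.
ΣM about P: M_P − 120·323 − 300·489 = 0 → M_P = 185500 N·mm.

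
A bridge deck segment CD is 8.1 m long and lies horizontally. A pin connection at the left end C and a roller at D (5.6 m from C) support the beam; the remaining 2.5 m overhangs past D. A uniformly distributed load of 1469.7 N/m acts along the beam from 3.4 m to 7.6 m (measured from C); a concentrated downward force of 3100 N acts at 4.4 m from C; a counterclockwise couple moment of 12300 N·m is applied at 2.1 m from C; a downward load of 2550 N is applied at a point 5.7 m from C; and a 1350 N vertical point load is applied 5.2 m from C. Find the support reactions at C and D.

C_x = 0, C_y = 3022 N, D_y = 10150 N

Resultant of the distributed load: 1469.7 × 4.2 = 6172.74 N at 5.5 m from C.
Taking moments about C: D_y·5.6 − (1469.7·4.2)·5.5 − 3100·4.4 + 12300 − 2550·5.7 − 1350·5.2 = 0 → D_y = 56845.07/5.6 = 10150.9 ≈ 10150 N.
ΣF_y = 0: C_y + 10150.9 − 1469.7·4.2 − 3100 − 2550 − 1350 = 0 → C_y = 3022 N.
ΣF_x = 0: no horizontal applied forces, so C_x = 0.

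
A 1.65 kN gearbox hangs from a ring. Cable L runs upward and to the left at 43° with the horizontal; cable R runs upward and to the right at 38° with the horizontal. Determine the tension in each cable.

ΣF_x = 0: −T_L·cos43° + T_R·cos38° = 0 → T_R = 0.928101·T_L.
ΣF_y = 0: T_L·sin43° + T_R·sin38° = 1.65.
Substitute: T_L·(0.681998 + 0.928101·0.615661) = 1.65 → T_L = 1.31643 ≈ 1.316 kN.
Then T_R = 0.928101 × 1.31643 = 1.222 kN.

T_L = 1.316 kN, T_R = 1.222 kN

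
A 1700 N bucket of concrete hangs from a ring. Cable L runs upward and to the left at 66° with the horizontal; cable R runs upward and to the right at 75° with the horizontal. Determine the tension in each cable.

T_L = 699.2 N, T_R = 1099 N

ΣF_x = 0: −T_L·cos66° + T_R·cos75° = 0 → T_R = 1.57151·T_L.
ΣF_y = 0: T_L·sin66° + T_R·sin75° = 1700.
Substitute: T_L·(0.913545 + 1.57151·0.965926) = 1700 → T_L = 699.155 ≈ 699.2 N.
Then T_R = 1.57151 × 699.155 = 1099 N.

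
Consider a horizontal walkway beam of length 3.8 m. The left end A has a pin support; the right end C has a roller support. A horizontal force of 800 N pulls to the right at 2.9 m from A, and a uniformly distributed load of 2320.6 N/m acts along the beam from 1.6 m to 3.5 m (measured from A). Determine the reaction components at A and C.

Resultant of the distributed load: 2320.6 × 1.9 = 4409.14 N at 2.55 m from A.
ΣM about A: C_y·3.8 − (2320.6·1.9)·2.55 = 0 → C_y = 11243.307/3.8 = 2958.77 ≈ 2959 N.
ΣF_y = 0: A_y + 2958.77 − 2320.6·1.9 = 0 → A_y = 1450 N.
ΣF_x = 0: A_x + 800 = 0 → A_x = -800.0 N.

A_x = -800.0 N, A_y = 1450 N, C_y = 2959 N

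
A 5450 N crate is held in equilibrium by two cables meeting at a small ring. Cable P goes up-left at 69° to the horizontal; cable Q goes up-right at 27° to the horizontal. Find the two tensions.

T_P = 4883 N, T_Q = 1964 N

ΣF_x = 0: −T_P·cos69° + T_Q·cos27° = 0 → T_Q = 0.402206·T_P.
ΣF_y = 0: T_P·sin69° + T_Q·sin27° = 5450.
Substitute: T_P·(0.93358 + 0.402206·0.45399) = 5450 → T_P = 4882.74 ≈ 4883 N.
Then T_Q = 0.402206 × 4882.74 = 1964 N.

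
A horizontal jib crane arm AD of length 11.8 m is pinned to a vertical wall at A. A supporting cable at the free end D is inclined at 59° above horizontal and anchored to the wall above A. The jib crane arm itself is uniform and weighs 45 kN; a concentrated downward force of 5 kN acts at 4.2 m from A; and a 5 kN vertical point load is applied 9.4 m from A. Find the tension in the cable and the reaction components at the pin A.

T = 32.97 kN, A_x = 16.98 kN, A_y = 26.74 kN

ΣM about A: T·sin59°·11.8 − 45·5.9 − 5·4.2 − 5·9.4 = 0 → T = 333.5/(11.8·0.857167) = 32.9722 ≈ 32.97 kN.
ΣF_x = 0: A_x − T·cos59° = 0 → A_x = 32.9722 × 0.515038 = 16.98 kN.
ΣF_y = 0: A_y + T·sin59° − 45 − 5 − 5 = 0 → A_y = 55 − 32.9722 × 0.857167 = 26.74 kN.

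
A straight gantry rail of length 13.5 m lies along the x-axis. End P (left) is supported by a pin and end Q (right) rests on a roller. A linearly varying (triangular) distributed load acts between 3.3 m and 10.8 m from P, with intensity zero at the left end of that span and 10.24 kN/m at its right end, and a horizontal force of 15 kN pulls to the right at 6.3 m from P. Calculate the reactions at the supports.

Resultant of the triangular load: ½ × 10.24 × 7.5 = 38.4 kN, acting at 8.3 m from P (one-third of the span from the peak).
ΣM about P: Q_y·13.5 − (½·10.24·7.5)·8.3 = 0 → Q_y = 318.72/13.5 = 23.6089 ≈ 23.61 kN.
ΣF_y = 0: P_y + 23.6089 − ½·10.24·7.5 = 0 → P_y = 14.79 kN.
ΣF_x = 0: P_x + 15 = 0 → P_x = -15.00 kN.

P_x = -15.00 kN, P_y = 14.79 kN, Q_y = 23.61 kN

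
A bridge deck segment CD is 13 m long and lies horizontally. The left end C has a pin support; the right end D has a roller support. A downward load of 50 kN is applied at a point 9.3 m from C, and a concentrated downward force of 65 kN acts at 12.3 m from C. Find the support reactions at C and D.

ΣM about C: D_y·13 − 50·9.3 − 65·12.3 = 0 → D_y = 1264.5/13 = 97.2692 ≈ 97.27 kN.
ΣF_y = 0: C_y + 97.2692 − 50 − 65 = 0 → C_y = 17.73 kN.
ΣF_x = 0: no horizontal applied forces, so C_x = 0.

C_x = 0, C_y = 17.73 kN, D_y = 97.27 kN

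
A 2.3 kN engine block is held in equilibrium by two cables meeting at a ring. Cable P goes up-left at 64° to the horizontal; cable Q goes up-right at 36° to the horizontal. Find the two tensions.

T_P = 1.889 kN, T_Q = 1.024 kN

ΣF_x = 0: −T_P·cos64° + T_Q·cos36° = 0 → T_Q = 0.541857·T_P.
ΣF_y = 0: T_P·sin64° + T_Q·sin36° = 2.3.
Substitute: T_P·(0.898794 + 0.541857·0.587785) = 2.3 → T_P = 1.88944 ≈ 1.889 kN.
Then T_Q = 0.541857 × 1.88944 = 1.024 kN.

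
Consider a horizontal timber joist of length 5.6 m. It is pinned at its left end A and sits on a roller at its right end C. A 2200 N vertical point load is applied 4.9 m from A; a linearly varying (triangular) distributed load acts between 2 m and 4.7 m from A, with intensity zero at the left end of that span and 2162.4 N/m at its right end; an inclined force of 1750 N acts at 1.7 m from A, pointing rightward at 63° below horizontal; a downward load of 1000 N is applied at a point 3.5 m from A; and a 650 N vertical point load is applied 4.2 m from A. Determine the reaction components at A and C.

A_x = -794.5 N, A_y = 2837 N, C_y = 5492 N

Resultant of the triangular load: ½ × 2162.4 × 2.7 = 2919.24 N, acting at 3.8 m from A (one-third of the span from the peak).
ΣM about A: C_y·5.6 − 2200·4.9 − (½·2162.4·2.7)·3.8 − 1750·sin63°·1.7 − 1000·3.5 − 650·4.2 = 0 → C_y = 30753.9/5.6 = 5491.77 ≈ 5492 N.
ΣF_y = 0: A_y + 5491.77 − 2200 − ½·2162.4·2.7 − 1750·sin63° − 1000 − 650 = 0 → A_y = 2837 N.
ΣF_x = 0: A_x + 1750·cos63° = 0 → A_x = -794.5 N.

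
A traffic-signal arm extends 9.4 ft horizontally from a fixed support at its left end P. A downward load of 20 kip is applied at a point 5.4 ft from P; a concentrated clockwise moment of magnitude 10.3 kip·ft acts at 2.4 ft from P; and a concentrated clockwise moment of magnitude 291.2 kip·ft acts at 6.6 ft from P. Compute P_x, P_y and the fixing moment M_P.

ΣF_x = 0: P_x = 0.
ΣF_y = 0: P_y − 20 = 0 → P_y = 20.00 kip.
ΣM about P: M_P − 20·5.4 − 10.3 − 291.2 = 0 → M_P = 409.5 kip·ft.

P_x = 0, P_y = 20.00 kip, M_P = 409.5 kip·ft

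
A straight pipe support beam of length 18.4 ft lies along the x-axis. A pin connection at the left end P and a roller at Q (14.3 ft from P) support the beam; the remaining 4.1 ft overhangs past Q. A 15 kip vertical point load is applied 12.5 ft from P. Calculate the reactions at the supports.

P_x = 0, P_y = 1.888 kip, Q_y = 13.11 kip

ΣM about P: Q_y·14.3 − 15·12.5 = 0 → Q_y = 187.5/14.3 = 13.1119 ≈ 13.11 kip.
ΣF_y = 0: P_y + 13.1119 − 15 = 0 → P_y = 1.888 kip.
ΣF_x = 0: no horizontal applied forces, so P_x = 0.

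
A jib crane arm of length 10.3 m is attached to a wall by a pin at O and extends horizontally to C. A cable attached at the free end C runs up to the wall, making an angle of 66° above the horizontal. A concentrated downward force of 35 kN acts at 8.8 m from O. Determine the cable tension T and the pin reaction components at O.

ΣM about O: T·sin66°·10.3 − 35·8.8 = 0 → T = 308/(10.3·0.913545) = 32.7328 ≈ 32.73 kN.
ΣF_x = 0: O_x − T·cos66° = 0 → O_x = 32.7328 × 0.406737 = 13.31 kN.
ΣF_y = 0: O_y + T·sin66° − 35 = 0 → O_y = 35 − 32.7328 × 0.913545 = 5.097 kN.

T = 32.73 kN, O_x = 13.31 kN, O_y = 5.097 kN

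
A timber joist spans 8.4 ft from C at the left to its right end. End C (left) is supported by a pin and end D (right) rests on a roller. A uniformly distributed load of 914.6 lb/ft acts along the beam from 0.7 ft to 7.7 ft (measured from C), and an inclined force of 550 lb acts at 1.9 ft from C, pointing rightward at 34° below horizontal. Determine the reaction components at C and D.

Resultant of the distributed load: 914.6 × 7 = 6402.2 lb at 4.2 ft from C.
ΣM about C: D_y·8.4 − (914.6·7)·4.2 − 550·sin34°·1.9 = 0 → D_y = 27473.6/8.4 = 3270.67 ≈ 3271 lb.
ΣF_y = 0: C_y + 3270.67 − 914.6·7 − 550·sin34° = 0 → C_y = 3439 lb.
ΣF_x = 0: C_x + 550·cos34° = 0 → C_x = -456.0 lb.

C_x = -456.0 lb, C_y = 3439 lb, D_y = 3271 lb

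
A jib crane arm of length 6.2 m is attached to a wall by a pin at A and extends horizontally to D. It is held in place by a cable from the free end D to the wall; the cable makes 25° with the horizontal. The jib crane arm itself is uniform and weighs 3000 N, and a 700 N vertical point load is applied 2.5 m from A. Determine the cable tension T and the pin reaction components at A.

T = 4217 N, A_x = 3822 N, A_y = 1918 N

ΣM about A: T·sin25°·6.2 − 3000·3.1 − 700·2.5 = 0 → T = 11050/(6.2·0.422618) = 4217.18 ≈ 4217 N.
ΣF_x = 0: A_x − T·cos25° = 0 → A_x = 4217.18 × 0.906308 = 3822 N.
ΣF_y = 0: A_y + T·sin25° − 3000 − 700 = 0 → A_y = 3700 − 4217.18 × 0.422618 = 1918 N.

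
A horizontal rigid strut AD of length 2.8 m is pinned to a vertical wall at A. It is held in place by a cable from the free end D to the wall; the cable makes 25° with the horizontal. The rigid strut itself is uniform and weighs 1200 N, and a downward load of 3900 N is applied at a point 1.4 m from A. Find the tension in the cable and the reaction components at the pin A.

ΣM about A: T·sin25°·2.8 − 1200·1.4 − 3900·1.4 = 0 → T = 7140/(2.8·0.422618) = 6033.82 ≈ 6034 N.
ΣF_x = 0: A_x − T·cos25° = 0 → A_x = 6033.82 × 0.906308 = 5468 N.
ΣF_y = 0: A_y + T·sin25° − 1200 − 3900 = 0 → A_y = 5100 − 6033.82 × 0.422618 = 2550 N.

T = 6034 N, A_x = 5468 N, A_y = 2550 N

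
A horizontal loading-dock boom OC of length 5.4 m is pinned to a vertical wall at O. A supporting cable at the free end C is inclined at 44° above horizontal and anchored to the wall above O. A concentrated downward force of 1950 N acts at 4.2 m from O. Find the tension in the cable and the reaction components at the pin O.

T = 2183 N, O_x = 1571 N, O_y = 433.3 N

ΣM about O: T·sin44°·5.4 − 1950·4.2 = 0 → T = 8190/(5.4·0.694658) = 2183.33 ≈ 2183 N.
ΣF_x = 0: O_x − T·cos44° = 0 → O_x = 2183.33 × 0.71934 = 1571 N.
ΣF_y = 0: O_y + T·sin44° − 1950 = 0 → O_y = 1950 − 2183.33 × 0.694658 = 433.3 N.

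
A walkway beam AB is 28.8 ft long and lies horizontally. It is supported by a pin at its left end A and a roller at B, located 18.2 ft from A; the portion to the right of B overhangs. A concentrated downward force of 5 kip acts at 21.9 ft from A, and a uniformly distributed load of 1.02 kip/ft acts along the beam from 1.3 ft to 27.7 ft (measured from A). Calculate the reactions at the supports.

Resultant of the distributed load: 1.02 × 26.4 = 26.928 kip at 14.5 ft from A.
Taking moments about A: B_y·18.2 − 5·21.9 − (1.02·26.4)·14.5 = 0 → B_y = 499.956/18.2 = 27.4701 ≈ 27.47 kip.
ΣF_y = 0: A_y + 27.4701 − 5 − 1.02·26.4 = 0 → A_y = 4.458 kip.
ΣF_x = 0: no horizontal applied forces, so A_x = 0.

A_x = 0, A_y = 4.458 kip, B_y = 27.47 kip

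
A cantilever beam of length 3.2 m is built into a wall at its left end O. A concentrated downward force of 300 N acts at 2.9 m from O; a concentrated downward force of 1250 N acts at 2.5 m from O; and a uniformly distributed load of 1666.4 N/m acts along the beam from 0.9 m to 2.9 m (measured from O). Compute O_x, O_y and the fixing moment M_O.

O_x = 0, O_y = 4883 N, M_O = 10330 N·m

Resultant of the distributed load: 1666.4 × 2 = 3332.8 N at 1.9 m from O.
ΣF_x = 0: O_x = 0.
ΣF_y = 0: O_y − 300 − 1250 − 1666.4·2 = 0 → O_y = 4883 N.
ΣM about O: M_O − 300·2.9 − 1250·2.5 − (1666.4·2)·1.9 = 0 → M_O = 10330 N·m.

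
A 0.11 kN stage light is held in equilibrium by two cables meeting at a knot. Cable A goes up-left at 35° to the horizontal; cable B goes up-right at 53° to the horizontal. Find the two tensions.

T_A = 0.06624 kN, T_B = 0.09016 kN

ΣF_x = 0: −T_A·cos35° + T_B·cos53° = 0 → T_B = 1.36114·T_A.
ΣF_y = 0: T_A·sin35° + T_B·sin53° = 0.11.
Substitute: T_A·(0.573576 + 1.36114·0.798636) = 0.11 → T_A = 0.0662399 ≈ 0.06624 kN.
Then T_B = 1.36114 × 0.0662399 = 0.09016 kN.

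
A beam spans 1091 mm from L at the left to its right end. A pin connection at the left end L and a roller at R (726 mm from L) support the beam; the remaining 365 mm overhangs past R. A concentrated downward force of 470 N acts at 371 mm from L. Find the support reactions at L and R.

L_x = 0, L_y = 229.8 N, R_y = 240.2 N

Moments about L: R_y·726 − 470·371 = 0 → R_y = 174370/726 = 240.179 ≈ 240.2 N.
ΣF_y = 0: L_y + 240.179 − 470 = 0 → L_y = 229.8 N.
ΣF_x = 0: no horizontal applied forces, so L_x = 0.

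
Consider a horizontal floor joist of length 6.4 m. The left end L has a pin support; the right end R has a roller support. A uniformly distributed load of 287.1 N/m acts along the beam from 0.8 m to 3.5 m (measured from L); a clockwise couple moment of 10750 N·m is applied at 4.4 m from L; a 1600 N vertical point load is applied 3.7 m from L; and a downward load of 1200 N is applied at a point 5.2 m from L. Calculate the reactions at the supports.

L_x = 0, L_y = -264.9 N, R_y = 3840 N

Resultant of the distributed load: 287.1 × 2.7 = 775.17 N at 2.15 m from L.
ΣM about L: R_y·6.4 − (287.1·2.7)·2.15 − 10750 − 1600·3.7 − 1200·5.2 = 0 → R_y = 24576.6155/6.4 = 3840.1 ≈ 3840 N.
ΣF_y = 0: L_y + 3840.1 − 287.1·2.7 − 1600 − 1200 = 0 → L_y = -264.9 N.
ΣF_x = 0: no horizontal applied forces, so L_x = 0.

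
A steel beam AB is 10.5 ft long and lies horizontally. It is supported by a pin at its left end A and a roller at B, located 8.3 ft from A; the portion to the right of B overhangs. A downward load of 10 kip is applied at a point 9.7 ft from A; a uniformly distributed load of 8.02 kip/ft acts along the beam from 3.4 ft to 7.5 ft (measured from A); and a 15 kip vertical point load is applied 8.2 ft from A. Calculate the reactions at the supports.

A_x = 0, A_y = 9.785 kip, B_y = 48.10 kip

Resultant of the distributed load: 8.02 × 4.1 = 32.882 kip at 5.45 ft from A.
Moments about A: B_y·8.3 − 10·9.7 − (8.02·4.1)·5.45 − 15·8.2 = 0 → B_y = 399.2069/8.3 = 48.0972 ≈ 48.10 kip.
ΣF_y = 0: A_y + 48.0972 − 10 − 8.02·4.1 − 15 = 0 → A_y = 9.785 kip.
ΣF_x = 0: no horizontal applied forces, so A_x = 0.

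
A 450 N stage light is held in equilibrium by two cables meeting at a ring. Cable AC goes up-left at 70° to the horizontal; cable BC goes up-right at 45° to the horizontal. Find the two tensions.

ΣF_x = 0: −T_AC·cos70° + T_BC·cos45° = 0 → T_BC = 0.48369·T_AC.
ΣF_y = 0: T_AC·sin70° + T_BC·sin45° = 450.
Substitute: T_AC·(0.939693 + 0.48369·0.707107) = 450 → T_AC = 351.092 ≈ 351.1 N.
Then T_BC = 0.48369 × 351.092 = 169.8 N.

T_AC = 351.1 N, T_BC = 169.8 N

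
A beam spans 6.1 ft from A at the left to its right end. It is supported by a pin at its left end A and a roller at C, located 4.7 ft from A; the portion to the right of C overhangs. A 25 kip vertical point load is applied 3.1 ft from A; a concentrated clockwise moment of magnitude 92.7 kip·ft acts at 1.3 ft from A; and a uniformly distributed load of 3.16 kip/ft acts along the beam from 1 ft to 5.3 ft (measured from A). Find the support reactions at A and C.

A_x = 0, A_y = -6.732 kip, C_y = 45.32 kip

Resultant of the distributed load: 3.16 × 4.3 = 13.588 kip at 3.15 ft from A.
Taking moments about A: C_y·4.7 − 25·3.1 − 92.7 − (3.16·4.3)·3.15 = 0 → C_y = 213.0022/4.7 = 45.3196 ≈ 45.32 kip.
ΣF_y = 0: A_y + 45.3196 − 25 − 3.16·4.3 = 0 → A_y = -6.732 kip.
ΣF_x = 0: no horizontal applied forces, so A_x = 0.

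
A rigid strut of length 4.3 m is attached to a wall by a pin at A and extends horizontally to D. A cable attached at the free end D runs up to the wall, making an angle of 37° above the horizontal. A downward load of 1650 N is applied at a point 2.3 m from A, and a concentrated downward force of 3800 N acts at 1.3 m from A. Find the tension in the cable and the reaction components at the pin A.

T = 3375 N, A_x = 2696 N, A_y = 3419 N

ΣM about A: T·sin37°·4.3 − 1650·2.3 − 3800·1.3 = 0 → T = 8735/(4.3·0.601815) = 3375.45 ≈ 3375 N.
ΣF_x = 0: A_x − T·cos37° = 0 → A_x = 3375.45 × 0.798636 = 2696 N.
ΣF_y = 0: A_y + T·sin37° − 1650 − 3800 = 0 → A_y = 5450 − 3375.45 × 0.601815 = 3419 N.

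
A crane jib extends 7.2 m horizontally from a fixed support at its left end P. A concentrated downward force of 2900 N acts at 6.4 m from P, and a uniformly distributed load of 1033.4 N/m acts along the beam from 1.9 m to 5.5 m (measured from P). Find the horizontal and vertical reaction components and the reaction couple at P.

Resultant of the distributed load: 1033.4 × 3.6 = 3720.24 N at 3.7 m from P.
ΣF_x = 0: P_x = 0.
ΣF_y = 0: P_y − 2900 − 1033.4·3.6 = 0 → P_y = 6620 N.
ΣM about P: M_P − 2900·6.4 − (1033.4·3.6)·3.7 = 0 → M_P = 32320 N·m.

P_x = 0, P_y = 6620 N, M_P = 32320 N·m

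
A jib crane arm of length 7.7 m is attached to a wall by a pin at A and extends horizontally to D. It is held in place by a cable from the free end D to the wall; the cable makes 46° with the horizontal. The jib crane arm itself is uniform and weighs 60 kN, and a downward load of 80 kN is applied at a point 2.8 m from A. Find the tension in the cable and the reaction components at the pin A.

ΣM about A: T·sin46°·7.7 − 60·3.85 − 80·2.8 = 0 → T = 455/(7.7·0.71934) = 82.146 ≈ 82.15 kN.
ΣF_x = 0: A_x − T·cos46° = 0 → A_x = 82.146 × 0.694658 = 57.06 kN.
ΣF_y = 0: A_y + T·sin46° − 60 − 80 = 0 → A_y = 140 − 82.146 × 0.71934 = 80.91 kN.

T = 82.15 kN, A_x = 57.06 kN, A_y = 80.91 kN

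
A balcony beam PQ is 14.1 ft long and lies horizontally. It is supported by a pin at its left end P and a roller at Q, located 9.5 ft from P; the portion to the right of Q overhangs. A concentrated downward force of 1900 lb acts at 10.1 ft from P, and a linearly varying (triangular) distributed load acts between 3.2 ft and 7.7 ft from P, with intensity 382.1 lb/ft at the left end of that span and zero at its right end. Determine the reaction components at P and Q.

P_x = 0, P_y = 314.4 lb, Q_y = 2445 lb

Resultant of the triangular load: ½ × 382.1 × 4.5 = 859.725 lb, acting at 4.7 ft from P (one-third of the span from the peak).
Taking moments about P: Q_y·9.5 − 1900·10.1 − (½·382.1·4.5)·4.7 = 0 → Q_y = 23230.7075/9.5 = 2445.34 ≈ 2445 lb.
ΣF_y = 0: P_y + 2445.34 − 1900 − ½·382.1·4.5 = 0 → P_y = 314.4 lb.
ΣF_x = 0: no horizontal applied forces, so P_x = 0.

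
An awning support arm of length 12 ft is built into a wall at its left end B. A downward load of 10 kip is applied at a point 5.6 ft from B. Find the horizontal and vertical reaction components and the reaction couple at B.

ΣF_x = 0: B_x = 0.
ΣF_y = 0: B_y − 10 = 0 → B_y = 10.00 kip.
ΣM about B: M_B − 10·5.6 = 0 → M_B = 56.00 kip·ft.

B_x = 0, B_y = 10.00 kip, M_B = 56.00 kip·ft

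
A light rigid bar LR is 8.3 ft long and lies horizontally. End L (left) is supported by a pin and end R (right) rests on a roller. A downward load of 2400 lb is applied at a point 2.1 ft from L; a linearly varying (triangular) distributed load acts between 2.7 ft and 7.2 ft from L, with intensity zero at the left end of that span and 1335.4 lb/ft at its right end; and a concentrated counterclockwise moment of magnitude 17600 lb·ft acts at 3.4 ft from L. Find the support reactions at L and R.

Resultant of the triangular load: ½ × 1335.4 × 4.5 = 3004.65 lb, acting at 5.7 ft from L (one-third of the span from the peak).
ΣM about L: R_y·8.3 − 2400·2.1 − (½·1335.4·4.5)·5.7 + 17600 = 0 → R_y = 4566.505/8.3 = 550.181 ≈ 550.2 lb.
ΣF_y = 0: L_y + 550.181 − 2400 − ½·1335.4·4.5 = 0 → L_y = 4854 lb.
ΣF_x = 0: no horizontal applied forces, so L_x = 0.

L_x = 0, L_y = 4854 lb, R_y = 550.2 lb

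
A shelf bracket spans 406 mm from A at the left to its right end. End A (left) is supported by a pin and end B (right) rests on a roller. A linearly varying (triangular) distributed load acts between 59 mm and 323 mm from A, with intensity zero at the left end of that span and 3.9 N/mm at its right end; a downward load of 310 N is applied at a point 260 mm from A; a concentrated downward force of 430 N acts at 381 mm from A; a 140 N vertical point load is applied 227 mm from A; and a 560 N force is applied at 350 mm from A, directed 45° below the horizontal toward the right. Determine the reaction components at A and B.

Resultant of the triangular load: ½ × 3.9 × 264 = 514.8 N, acting at 235 mm from A (one-third of the span from the peak).
Taking moments about A: B_y·406 − (½·3.9·264)·235 − 310·260 − 430·381 − 140·227 − 560·sin45°·350 = 0 → B_y = 535781/406 = 1319.66 ≈ 1320 N.
ΣF_y = 0: A_y + 1319.66 − ½·3.9·264 − 310 − 430 − 140 − 560·sin45° = 0 → A_y = 471.1 N.
ΣF_x = 0: A_x + 560·cos45° = 0 → A_x = -396.0 N.

A_x = -396.0 N, A_y = 471.1 N, B_y = 1320 N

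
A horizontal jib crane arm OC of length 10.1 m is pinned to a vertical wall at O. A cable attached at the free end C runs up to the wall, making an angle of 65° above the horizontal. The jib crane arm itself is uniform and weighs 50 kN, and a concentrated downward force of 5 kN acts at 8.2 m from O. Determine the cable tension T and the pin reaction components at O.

T = 32.06 kN, O_x = 13.55 kN, O_y = 25.94 kN

ΣM about O: T·sin65°·10.1 − 50·5.05 − 5·8.2 = 0 → T = 293.5/(10.1·0.906308) = 32.0635 ≈ 32.06 kN.
ΣF_x = 0: O_x − T·cos65° = 0 → O_x = 32.0635 × 0.422618 = 13.55 kN.
ΣF_y = 0: O_y + T·sin65° − 50 − 5 = 0 → O_y = 55 − 32.0635 × 0.906308 = 25.94 kN.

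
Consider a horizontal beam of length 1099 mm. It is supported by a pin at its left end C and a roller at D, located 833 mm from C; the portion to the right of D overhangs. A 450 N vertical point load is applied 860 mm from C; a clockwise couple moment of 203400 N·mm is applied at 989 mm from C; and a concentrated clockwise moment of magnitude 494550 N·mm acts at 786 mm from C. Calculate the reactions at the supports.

Taking moments about C: D_y·833 − 450·860 − 203400 − 494550 = 0 → D_y = 1084950/833 = 1302.46 ≈ 1302 N.
ΣF_y = 0: C_y + 1302.46 − 450 = 0 → C_y = -852.5 N.
ΣF_x = 0: no horizontal applied forces, so C_x = 0.

C_x = 0, C_y = -852.5 N, D_y = 1302 N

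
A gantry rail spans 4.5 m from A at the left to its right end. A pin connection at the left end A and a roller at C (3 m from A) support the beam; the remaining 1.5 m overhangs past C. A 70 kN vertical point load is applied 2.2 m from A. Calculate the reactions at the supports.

A_x = 0, A_y = 18.67 kN, C_y = 51.33 kN

Moments about A: C_y·3 − 70·2.2 = 0 → C_y = 154/3 = 51.3333 ≈ 51.33 kN.
ΣF_y = 0: A_y + 51.3333 − 70 = 0 → A_y = 18.67 kN.
ΣF_x = 0: no horizontal applied forces, so A_x = 0.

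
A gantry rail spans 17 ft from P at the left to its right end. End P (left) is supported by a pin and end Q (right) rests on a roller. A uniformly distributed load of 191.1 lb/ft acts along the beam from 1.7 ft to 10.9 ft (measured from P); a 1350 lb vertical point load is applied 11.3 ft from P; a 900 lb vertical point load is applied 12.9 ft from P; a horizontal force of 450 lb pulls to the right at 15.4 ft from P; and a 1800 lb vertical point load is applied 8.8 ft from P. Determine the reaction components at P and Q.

Resultant of the distributed load: 191.1 × 9.2 = 1758.12 lb at 6.3 ft from P.
Taking moments about P: Q_y·17 − (191.1·9.2)·6.3 − 1350·11.3 − 900·12.9 − 1800·8.8 = 0 → Q_y = 53781.156/17 = 3163.6 ≈ 3164 lb.
ΣF_y = 0: P_y + 3163.6 − 191.1·9.2 − 1350 − 900 − 1800 = 0 → P_y = 2645 lb.
ΣF_x = 0: P_x + 450 = 0 → P_x = -450.0 lb.

P_x = -450.0 lb, P_y = 2645 lb, Q_y = 3164 lb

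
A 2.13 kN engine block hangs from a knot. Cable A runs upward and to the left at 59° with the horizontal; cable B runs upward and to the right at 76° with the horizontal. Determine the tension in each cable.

T_A = 0.7287 kN, T_B = 1.551 kN

ΣF_x = 0: −T_A·cos59° + T_B·cos76° = 0 → T_B = 2.12894·T_A.
ΣF_y = 0: T_A·sin59° + T_B·sin76° = 2.13.
Substitute: T_A·(0.857167 + 2.12894·0.970296) = 2.13 → T_A = 0.728736 ≈ 0.7287 kN.
Then T_B = 2.12894 × 0.728736 = 1.551 kN.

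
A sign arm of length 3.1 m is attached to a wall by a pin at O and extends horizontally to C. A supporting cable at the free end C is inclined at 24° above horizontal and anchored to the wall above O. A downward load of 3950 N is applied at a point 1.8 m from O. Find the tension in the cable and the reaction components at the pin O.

T = 5639 N, O_x = 5151 N, O_y = 1656 N

ΣM about O: T·sin24°·3.1 − 3950·1.8 = 0 → T = 7110/(3.1·0.406737) = 5638.9 ≈ 5639 N.
ΣF_x = 0: O_x − T·cos24° = 0 → O_x = 5638.9 × 0.913545 = 5151 N.
ΣF_y = 0: O_y + T·sin24° − 3950 = 0 → O_y = 3950 − 5638.9 × 0.406737 = 1656 N.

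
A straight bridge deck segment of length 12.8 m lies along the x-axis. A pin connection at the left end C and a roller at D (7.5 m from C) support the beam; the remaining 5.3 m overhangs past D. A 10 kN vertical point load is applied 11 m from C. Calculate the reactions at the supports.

C_x = 0, C_y = -4.667 kN, D_y = 14.67 kN

Moments about C: D_y·7.5 − 10·11 = 0 → D_y = 110/7.5 = 14.6667 ≈ 14.67 kN.
ΣF_y = 0: C_y + 14.6667 − 10 = 0 → C_y = -4.667 kN.
ΣF_x = 0: no horizontal applied forces, so C_x = 0.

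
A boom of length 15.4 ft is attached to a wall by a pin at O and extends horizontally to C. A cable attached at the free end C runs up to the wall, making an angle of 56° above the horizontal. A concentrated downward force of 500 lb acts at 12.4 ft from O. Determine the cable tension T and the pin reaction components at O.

T = 485.6 lb, O_x = 271.6 lb, O_y = 97.40 lb

ΣM about O: T·sin56°·15.4 − 500·12.4 = 0 → T = 6200/(15.4·0.829038) = 485.62 ≈ 485.6 lb.
ΣF_x = 0: O_x − T·cos56° = 0 → O_x = 485.62 × 0.559193 = 271.6 lb.
ΣF_y = 0: O_y + T·sin56° − 500 = 0 → O_y = 500 − 485.62 × 0.829038 = 97.40 lb.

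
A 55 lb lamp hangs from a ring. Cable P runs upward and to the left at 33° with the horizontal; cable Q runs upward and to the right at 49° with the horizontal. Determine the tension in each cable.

ΣF_x = 0: −T_P·cos33° + T_Q·cos49° = 0 → T_Q = 1.27835·T_P.
ΣF_y = 0: T_P·sin33° + T_Q·sin49° = 55.
Substitute: T_P·(0.544639 + 1.27835·0.75471) = 55 → T_P = 36.4378 ≈ 36.44 lb.
Then T_Q = 1.27835 × 36.4378 = 46.58 lb.

T_P = 36.44 lb, T_Q = 46.58 lb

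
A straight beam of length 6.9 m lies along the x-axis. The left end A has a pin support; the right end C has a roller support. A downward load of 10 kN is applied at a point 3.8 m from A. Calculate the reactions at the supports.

ΣM about A: C_y·6.9 − 10·3.8 = 0 → C_y = 38/6.9 = 5.50725 ≈ 5.507 kN.
ΣF_y = 0: A_y + 5.50725 − 10 = 0 → A_y = 4.493 kN.
ΣF_x = 0: no horizontal applied forces, so A_x = 0.

A_x = 0, A_y = 4.493 kN, C_y = 5.507 kN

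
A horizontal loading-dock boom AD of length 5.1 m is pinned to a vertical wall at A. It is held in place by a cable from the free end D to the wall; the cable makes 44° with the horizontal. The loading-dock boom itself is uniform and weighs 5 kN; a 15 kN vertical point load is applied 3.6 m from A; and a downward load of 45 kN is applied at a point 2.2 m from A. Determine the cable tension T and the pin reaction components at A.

ΣM about A: T·sin44°·5.1 − 5·2.55 − 15·3.6 − 45·2.2 = 0 → T = 165.75/(5.1·0.694658) = 46.7856 ≈ 46.79 kN.
ΣF_x = 0: A_x − T·cos44° = 0 → A_x = 46.7856 × 0.71934 = 33.65 kN.
ΣF_y = 0: A_y + T·sin44° − 5 − 15 − 45 = 0 → A_y = 65 − 46.7856 × 0.694658 = 32.50 kN.

T = 46.79 kN, A_x = 33.65 kN, A_y = 32.50 kN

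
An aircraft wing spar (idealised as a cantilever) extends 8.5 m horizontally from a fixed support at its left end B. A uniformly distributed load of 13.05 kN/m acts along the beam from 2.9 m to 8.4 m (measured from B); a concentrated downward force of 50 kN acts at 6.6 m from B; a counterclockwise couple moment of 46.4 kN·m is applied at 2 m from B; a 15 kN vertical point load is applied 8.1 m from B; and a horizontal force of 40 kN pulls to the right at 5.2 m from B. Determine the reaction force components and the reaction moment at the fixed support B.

Resultant of the distributed load: 13.05 × 5.5 = 71.775 kN at 5.65 m from B.
ΣF_x = 0: B_x + 40 = 0 → B_x = -40.00 kN.
ΣF_y = 0: B_y − 13.05·5.5 − 50 − 15 = 0 → B_y = 136.8 kN.
ΣM about B: M_B − (13.05·5.5)·5.65 − 50·6.6 + 46.4 − 15·8.1 = 0 → M_B = 810.6 kN·m.

B_x = -40.00 kN, B_y = 136.8 kN, M_B = 810.6 kN·m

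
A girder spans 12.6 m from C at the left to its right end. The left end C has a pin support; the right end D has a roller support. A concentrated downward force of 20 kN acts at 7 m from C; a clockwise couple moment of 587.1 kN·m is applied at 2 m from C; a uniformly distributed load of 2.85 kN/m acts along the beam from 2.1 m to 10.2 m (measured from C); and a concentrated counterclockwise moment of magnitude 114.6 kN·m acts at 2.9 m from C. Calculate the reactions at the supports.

C_x = 0, C_y = -16.79 kN, D_y = 59.88 kN

Resultant of the distributed load: 2.85 × 8.1 = 23.085 kN at 6.15 m from C.
Moments about C: D_y·12.6 − 20·7 − 587.1 − (2.85·8.1)·6.15 + 114.6 = 0 → D_y = 754.47275/12.6 = 59.8788 ≈ 59.88 kN.
ΣF_y = 0: C_y + 59.8788 − 20 − 2.85·8.1 = 0 → C_y = -16.79 kN.
ΣF_x = 0: no horizontal applied forces, so C_x = 0.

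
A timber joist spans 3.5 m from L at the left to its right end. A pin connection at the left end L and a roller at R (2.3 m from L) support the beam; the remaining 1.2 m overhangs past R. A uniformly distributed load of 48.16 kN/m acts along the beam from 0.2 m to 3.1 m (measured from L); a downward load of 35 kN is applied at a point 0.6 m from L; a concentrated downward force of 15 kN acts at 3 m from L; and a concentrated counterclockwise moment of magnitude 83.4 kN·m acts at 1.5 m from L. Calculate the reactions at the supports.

L_x = 0, L_y = 97.04 kN, R_y = 92.63 kN

Resultant of the distributed load: 48.16 × 2.9 = 139.664 kN at 1.65 m from L.
Taking moments about L: R_y·2.3 − (48.16·2.9)·1.65 − 35·0.6 − 15·3 + 83.4 = 0 → R_y = 213.0456/2.3 = 92.6285 ≈ 92.63 kN.
ΣF_y = 0: L_y + 92.6285 − 48.16·2.9 − 35 − 15 = 0 → L_y = 97.04 kN.
ΣF_x = 0: no horizontal applied forces, so L_x = 0.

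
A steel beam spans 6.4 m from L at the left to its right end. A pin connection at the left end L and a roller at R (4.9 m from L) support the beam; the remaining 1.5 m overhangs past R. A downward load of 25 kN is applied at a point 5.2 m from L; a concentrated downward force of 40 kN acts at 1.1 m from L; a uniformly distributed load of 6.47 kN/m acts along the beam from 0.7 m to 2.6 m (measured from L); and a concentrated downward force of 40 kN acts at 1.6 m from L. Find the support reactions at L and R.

Resultant of the distributed load: 6.47 × 1.9 = 12.293 kN at 1.65 m from L.
Moments about L: R_y·4.9 − 25·5.2 − 40·1.1 − (6.47·1.9)·1.65 − 40·1.6 = 0 → R_y = 258.28345/4.9 = 52.7109 ≈ 52.71 kN.
ΣF_y = 0: L_y + 52.7109 − 25 − 40 − 6.47·1.9 − 40 = 0 → L_y = 64.58 kN.
ΣF_x = 0: no horizontal applied forces, so L_x = 0.

L_x = 0, L_y = 64.58 kN, R_y = 52.71 kN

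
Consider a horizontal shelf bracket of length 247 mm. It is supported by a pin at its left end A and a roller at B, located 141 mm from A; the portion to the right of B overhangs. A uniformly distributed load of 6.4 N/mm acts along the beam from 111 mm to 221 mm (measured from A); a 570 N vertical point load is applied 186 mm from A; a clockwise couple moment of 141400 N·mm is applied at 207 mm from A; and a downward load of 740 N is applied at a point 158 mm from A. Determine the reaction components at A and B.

A_x = 0, A_y = -1399 N, B_y = 3413 N

Resultant of the distributed load: 6.4 × 110 = 704 N at 166 mm from A.
ΣM about A: B_y·141 − (6.4·110)·166 − 570·186 − 141400 − 740·158 = 0 → B_y = 481204/141 = 3412.79 ≈ 3413 N.
ΣF_y = 0: A_y + 3412.79 − 6.4·110 − 570 − 740 = 0 → A_y = -1399 N.
ΣF_x = 0: no horizontal applied forces, so A_x = 0.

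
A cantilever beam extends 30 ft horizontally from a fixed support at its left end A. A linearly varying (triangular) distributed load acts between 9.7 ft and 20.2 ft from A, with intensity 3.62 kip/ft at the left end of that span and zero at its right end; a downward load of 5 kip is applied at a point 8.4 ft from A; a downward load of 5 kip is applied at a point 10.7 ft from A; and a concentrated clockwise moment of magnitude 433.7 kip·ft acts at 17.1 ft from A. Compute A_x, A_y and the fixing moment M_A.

Resultant of the triangular load: ½ × 3.62 × 10.5 = 19.005 kip, acting at 13.2 ft from A (one-third of the span from the peak).
ΣF_x = 0: A_x = 0.
ΣF_y = 0: A_y − ½·3.62·10.5 − 5 − 5 = 0 → A_y = 29.00 kip.
ΣM about A: M_A − (½·3.62·10.5)·13.2 − 5·8.4 − 5·10.7 − 433.7 = 0 → M_A = 780.1 kip·ft.

A_x = 0, A_y = 29.00 kip, M_A = 780.1 kip·ft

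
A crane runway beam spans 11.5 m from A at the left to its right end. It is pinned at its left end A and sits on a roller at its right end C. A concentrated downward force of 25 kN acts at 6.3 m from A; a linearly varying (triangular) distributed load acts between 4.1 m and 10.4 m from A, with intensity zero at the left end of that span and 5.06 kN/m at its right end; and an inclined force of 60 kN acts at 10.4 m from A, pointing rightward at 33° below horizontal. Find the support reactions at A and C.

Resultant of the triangular load: ½ × 5.06 × 6.3 = 15.939 kN, acting at 8.3 m from A (one-third of the span from the peak).
ΣM about A: C_y·11.5 − 25·6.3 − (½·5.06·6.3)·8.3 − 60·sin33°·10.4 = 0 → C_y = 629.648/11.5 = 54.752 ≈ 54.75 kN.
ΣF_y = 0: A_y + 54.752 − 25 − ½·5.06·6.3 − 60·sin33° = 0 → A_y = 18.87 kN.
ΣF_x = 0: A_x + 60·cos33° = 0 → A_x = -50.32 kN.

A_x = -50.32 kN, A_y = 18.87 kN, C_y = 54.75 kN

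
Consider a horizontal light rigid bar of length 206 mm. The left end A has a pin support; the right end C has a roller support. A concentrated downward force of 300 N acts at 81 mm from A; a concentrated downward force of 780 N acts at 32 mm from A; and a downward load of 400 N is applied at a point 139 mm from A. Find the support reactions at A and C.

A_x = 0, A_y = 971.0 N, C_y = 509.0 N

ΣM about A: C_y·206 − 300·81 − 780·32 − 400·139 = 0 → C_y = 104860/206 = 509.029 ≈ 509.0 N.
ΣF_y = 0: A_y + 509.029 − 300 − 780 − 400 = 0 → A_y = 971.0 N.
ΣF_x = 0: no horizontal applied forces, so A_x = 0.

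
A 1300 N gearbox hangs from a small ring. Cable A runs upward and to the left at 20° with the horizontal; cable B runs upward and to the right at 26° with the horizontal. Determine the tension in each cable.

T_A = 1624 N, T_B = 1698 N

ΣF_x = 0: −T_A·cos20° + T_B·cos26° = 0 → T_B = 1.0455·T_A.
ΣF_y = 0: T_A·sin20° + T_B·sin26° = 1300.
Substitute: T_A·(0.34202 + 1.0455·0.438371) = 1300 → T_A = 1624.32 ≈ 1624 N.
Then T_B = 1.0455 × 1624.32 = 1698 N.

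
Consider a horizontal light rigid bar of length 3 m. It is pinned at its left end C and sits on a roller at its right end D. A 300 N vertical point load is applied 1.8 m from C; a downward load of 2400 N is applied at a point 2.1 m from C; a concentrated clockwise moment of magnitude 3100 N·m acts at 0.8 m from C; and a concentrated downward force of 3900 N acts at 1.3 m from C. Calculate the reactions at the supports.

ΣM about C: D_y·3 − 300·1.8 − 2400·2.1 − 3100 − 3900·1.3 = 0 → D_y = 13750/3 = 4583.33 ≈ 4583 N.
ΣF_y = 0: C_y + 4583.33 − 300 − 2400 − 3900 = 0 → C_y = 2017 N.
ΣF_x = 0: no horizontal applied forces, so C_x = 0.

C_x = 0, C_y = 2017 N, D_y = 4583 N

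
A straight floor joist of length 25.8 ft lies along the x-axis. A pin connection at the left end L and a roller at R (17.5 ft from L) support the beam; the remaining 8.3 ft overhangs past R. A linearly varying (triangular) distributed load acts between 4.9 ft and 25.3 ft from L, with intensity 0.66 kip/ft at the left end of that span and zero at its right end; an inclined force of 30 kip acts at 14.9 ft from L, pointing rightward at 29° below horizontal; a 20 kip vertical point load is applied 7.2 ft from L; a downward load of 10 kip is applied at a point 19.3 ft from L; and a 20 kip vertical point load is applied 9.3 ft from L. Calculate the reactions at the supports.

Resultant of the triangular load: ½ × 0.66 × 20.4 = 6.732 kip, acting at 11.7 ft from L (one-third of the span from the peak).
Taking moments about L: R_y·17.5 − (½·0.66·20.4)·11.7 − 30·sin29°·14.9 − 20·7.2 − 10·19.3 − 20·9.3 = 0 → R_y = 818.474/17.5 = 46.7699 ≈ 46.77 kip.
ΣF_y = 0: L_y + 46.7699 − ½·0.66·20.4 − 30·sin29° − 20 − 10 − 20 = 0 → L_y = 24.51 kip.
ΣF_x = 0: L_x + 30·cos29° = 0 → L_x = -26.24 kip.

L_x = -26.24 kip, L_y = 24.51 kip, R_y = 46.77 kip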